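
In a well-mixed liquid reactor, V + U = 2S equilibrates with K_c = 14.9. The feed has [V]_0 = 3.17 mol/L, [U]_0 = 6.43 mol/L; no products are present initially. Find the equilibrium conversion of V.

X = 0.840

Let X = conversion of V; extent ξ = 3.17·X mol/L.
Concentrations: [V] = 3.17 − 3.17X; [U] = 6.43 − 3.17X; [S] = 6.34X.
K_c = [S]^2 / ([V] [U]).
Solving K_c = 14.9 for X ∈ (0,1): X = 0.840.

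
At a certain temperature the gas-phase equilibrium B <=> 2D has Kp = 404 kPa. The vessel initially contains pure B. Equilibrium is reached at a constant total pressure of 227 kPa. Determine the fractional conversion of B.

Let X = conversion of B (basis 1 mol B); extent of reaction ξ = X.
At extent ξ: n_B = 1 − X; n_D = 2X.
Summing: n_T = 1 + X.
With p_i = (n_i/n_T)P, Kp = p_D^2 / (p_B).
Substituting and setting equal to 404 kPa gives a polynomial in X; the root in (0,1) is X = 0.555.

X = 0.555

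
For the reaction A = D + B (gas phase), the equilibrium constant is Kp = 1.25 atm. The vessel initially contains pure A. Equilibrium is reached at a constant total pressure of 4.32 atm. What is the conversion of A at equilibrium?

X = 0.474

Let X = conversion of A (basis 1 mol A); extent of reaction ξ = X.
Moles: n_A = 1 − X; n_D = X; n_B = X.
Summing: n_T = 1 + X.
y_i = n_i/n_T, p_i = y_i·P. Kp = p_D p_B / (p_A).
Equating to 1.25 atm and solving on 0 < X < 1: X = 0.474.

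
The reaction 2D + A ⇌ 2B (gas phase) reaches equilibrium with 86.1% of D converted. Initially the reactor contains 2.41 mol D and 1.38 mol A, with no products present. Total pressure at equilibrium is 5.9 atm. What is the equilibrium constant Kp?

Let X = conversion of D (basis 2.41 mol D); extent of reaction ξ = 1.21X.
Mole table: n_D = 2.41 − 2.41X; n_A = 1.38 − 1.21X; n_B = 2.41X.
Total moles n_T = 3.79 − 1.21X.
At X = 0.861: n_D = 0.335, n_A = 0.342, n_B = 2.08, n_T = 2.75.
p_i = (n_i/n_T)·P. Kp = p_B^2 / (p_D^2 p_A) = 52.3 atm^-1.

Kp = 52.3 atm^-1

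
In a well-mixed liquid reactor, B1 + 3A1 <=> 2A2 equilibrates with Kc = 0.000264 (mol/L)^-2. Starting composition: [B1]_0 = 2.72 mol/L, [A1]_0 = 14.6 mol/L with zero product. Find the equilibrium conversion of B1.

X = 0.204

Let X = conversion of B1; extent ξ = 2.72·X mol/L.
Concentrations: [B1] = 2.72 − 2.72X; [A1] = 14.6 − 8.16X; [A2] = 5.44X.
Kc = [A2]^2 / ([B1] [A1]^3).
This equals 0.000264 at X = 0.204 (the root in 0 < X < 1).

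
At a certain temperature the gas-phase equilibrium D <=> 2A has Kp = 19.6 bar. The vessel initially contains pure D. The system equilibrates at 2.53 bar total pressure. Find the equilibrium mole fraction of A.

Let X = conversion of D (basis 1 mol D); extent of reaction ξ = X.
At extent ξ: n_D = 1 − X; n_A = 2X.
n_T = Σnᵢ = 1 + X.
Mole fractions y_i = n_i/n_T; Kp = p_A^2 / (p_D) with p_i = y_i·P.
Setting this equal to 19.6 bar and taking the physical root (0 < X < 1) gives X = 0.812.
Then n_A = 1.62, n_T = 1.81, so y_A = 0.896.

y_A = 0.896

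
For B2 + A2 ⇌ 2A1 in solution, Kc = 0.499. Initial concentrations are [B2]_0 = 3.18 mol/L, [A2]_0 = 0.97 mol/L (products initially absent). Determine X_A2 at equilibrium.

X = 0.444

Let X = conversion of A2; extent ξ = 0.97·X mol/L.
Concentrations: [B2] = 3.18 − 0.97X; [A2] = 0.97 − 0.97X; [A1] = 1.94X.
Kc = [A1]^2 / ([B2] [A2]).
This equals 0.499 at X = 0.444 (the root in 0 < X < 1).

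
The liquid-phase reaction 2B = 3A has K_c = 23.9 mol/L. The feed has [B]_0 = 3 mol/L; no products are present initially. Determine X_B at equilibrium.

Let X = conversion of B; extent ξ = 3X/2 mol/L.
Concentrations: [B] = 3 − 3X; [A] = 4.5X.
K_c = [A]^3 / ([B]^2).
Equating to 23.9 mol/L: the physical root is X = 0.655.

X = 0.655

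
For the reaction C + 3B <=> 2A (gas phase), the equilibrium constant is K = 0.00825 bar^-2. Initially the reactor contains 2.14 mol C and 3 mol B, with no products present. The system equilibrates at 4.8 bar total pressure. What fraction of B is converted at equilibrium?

X = 0.227

Basis: 3 mol B initially; let X = conversion of B. Extent ξ = X.
Moles: n_C = 2.14 − X; n_B = 3 − 3X; n_A = 2X.
Total moles n_T = 5.14 − 2X.
With p_i = (n_i/n_T)P, K = p_A^2 / (p_C p_B^3).
Substituting and setting equal to 0.00825 bar^-2 gives a polynomial in X; the root in (0,1) is X = 0.227.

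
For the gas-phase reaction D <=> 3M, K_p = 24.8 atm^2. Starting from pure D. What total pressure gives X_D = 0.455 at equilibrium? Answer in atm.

Basis: 1 mol D initially; let X = conversion of D. Extent ξ = X.
Mole table: n_D = 1 − X; n_M = 3X.
Summing: n_T = 1 + 2X.
K_p = p_M^3 / (p_D) with p_i = (n_i/n_T)·P.
At X = 0.455: the mole-fraction product g(X) = Π y_i^ν_i = 1.279. Since K_p = g(X)·P^{2}, P = (K_p/g)^(1/2) = (24.8/1.279)^(1/2) = 4.4 atm.

P = 4.4 atm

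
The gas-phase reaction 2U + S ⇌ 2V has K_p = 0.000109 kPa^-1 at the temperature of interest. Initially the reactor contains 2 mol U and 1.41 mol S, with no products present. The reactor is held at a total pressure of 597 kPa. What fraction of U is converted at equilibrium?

X = 0.137

Let X = conversion of U (basis 2 mol U); extent of reaction ξ = X.
At extent ξ: n_U = 2 − 2X; n_S = 1.41 − X; n_V = 2X.
Summing: n_T = 3.41 − X.
With p_i = (n_i/n_T)P, K_p = p_V^2 / (p_U^2 p_S).
Setting this equal to 0.000109 kPa^-1 and taking the physical root (0 < X < 1) gives X = 0.137.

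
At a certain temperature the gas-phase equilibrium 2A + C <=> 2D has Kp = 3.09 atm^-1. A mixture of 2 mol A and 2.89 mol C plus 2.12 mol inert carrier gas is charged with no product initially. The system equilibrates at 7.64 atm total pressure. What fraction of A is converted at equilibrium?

X = 0.740

Let X = conversion of A (basis 2 mol A); extent of reaction ξ = X.
At extent ξ: n_A = 2 − 2X; n_C = 2.89 − X; n_D = 2X; n_I = 2.12 (inert).
Summing: n_T = 7.01 − X.
With p_i = (n_i/n_T)P, Kp = p_D^2 / (p_A^2 p_C).
Substituting and setting equal to 3.09 atm^-1 gives a polynomial in X; the root in (0,1) is X = 0.740.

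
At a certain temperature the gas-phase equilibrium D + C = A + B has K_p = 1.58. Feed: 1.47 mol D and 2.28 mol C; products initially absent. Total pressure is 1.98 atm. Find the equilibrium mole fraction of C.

y_C = 0.344

Take 1.47 mol D as basis and let X be its fractional conversion, so ξ = 1.47X.
Mole table: n_D = 1.47 − 1.47X; n_C = 2.28 − 1.47X; n_A = 1.47X; n_B = 1.47X.
n_T stays at 3.75 (no change in mole number).
y_i = n_i/n_T, p_i = y_i·P. K_p = p_A p_B / (p_D p_C).
Equating to 1.58 and solving on 0 < X < 1: X = 0.673.
Then n_C = 1.29, n_T = 3.75, so y_C = 0.344.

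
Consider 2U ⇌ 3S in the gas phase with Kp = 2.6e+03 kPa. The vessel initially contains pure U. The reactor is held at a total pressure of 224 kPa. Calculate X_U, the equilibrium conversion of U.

Take 1 mol U as basis and let X be its fractional conversion, so ξ = 0.5X.
Species balance: n_U = 1 − X; n_S = 1.5X.
n_T = Σnᵢ = 1 + 0.5X.
y_i = n_i/n_T, p_i = y_i·P. Kp = p_S^3 / (p_U^2).
Equating to 2.6e+03 kPa and solving on 0 < X < 1: X = 0.718.

X = 0.718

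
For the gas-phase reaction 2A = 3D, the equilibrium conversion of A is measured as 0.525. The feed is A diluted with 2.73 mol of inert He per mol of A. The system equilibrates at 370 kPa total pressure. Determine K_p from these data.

Basis: 1 mol A initially; let X = conversion of A. Extent ξ = 0.5X.
Mole table: n_A = 1 − X; n_D = 1.5X; n_I = 2.73 (inert).
Total moles n_T = 3.73 + 0.5X.
At X = 0.525: n_A = 0.475, n_D = 0.788, n_T = 3.99.
p_i = (n_i/n_T)·P. K_p = p_D^3 / (p_A^2) = 201 kPa.

K_p = 201 kPa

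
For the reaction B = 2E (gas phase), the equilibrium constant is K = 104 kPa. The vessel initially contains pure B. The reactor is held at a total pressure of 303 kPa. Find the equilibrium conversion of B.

X = 0.281

Let X = conversion of B (basis 1 mol B); extent of reaction ξ = X.
At extent ξ: n_B = 1 − X; n_E = 2X.
n_T = Σnᵢ = 1 + X.
With p_i = (n_i/n_T)P, K = p_E^2 / (p_B).
Equating to 104 kPa and solving on 0 < X < 1: X = 0.281.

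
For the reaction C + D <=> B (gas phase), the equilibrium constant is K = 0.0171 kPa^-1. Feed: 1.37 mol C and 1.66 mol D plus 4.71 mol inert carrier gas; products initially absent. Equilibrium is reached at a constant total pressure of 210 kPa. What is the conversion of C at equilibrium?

X = 0.365

Take 1.37 mol C as basis and let X be its fractional conversion, so ξ = 1.37X.
Mole table: n_C = 1.37 − 1.37X; n_D = 1.66 − 1.37X; n_B = 1.37X; n_I = 4.71 (inert).
Summing: n_T = 7.74 − 1.37X.
With p_i = (n_i/n_T)P, K = p_B / (p_C p_D).
This yields a degree-2 equation in X; solving on (0,1), X = 0.365.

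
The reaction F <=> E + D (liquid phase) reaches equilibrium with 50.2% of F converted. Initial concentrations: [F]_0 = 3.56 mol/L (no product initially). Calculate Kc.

Let X = conversion of F.
Concentrations: [F] = 3.56 − 3.56X; [E] = 3.56X; [D] = 3.56X.
At X = 0.502: [F] = 1.77, [E] = 1.79, [D] = 1.79.
Kc = [E] [D] / ([F]) = 1.8 mol/L.

Kc = 1.8 mol/L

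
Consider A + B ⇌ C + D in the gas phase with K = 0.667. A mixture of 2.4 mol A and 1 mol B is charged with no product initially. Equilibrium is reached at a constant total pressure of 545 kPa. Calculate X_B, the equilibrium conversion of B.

X = 0.645

Take 1 mol B as basis and let X be its fractional conversion, so ξ = X.
Mole table: n_A = 2.4 − X; n_B = 1 − X; n_C = X; n_D = X.
Since Δν = 0, n_T = 3.4 throughout.
Mole fractions y_i = n_i/n_T; K = p_C p_D / (p_A p_B) with p_i = y_i·P.
Substituting and setting equal to 0.667 gives a polynomial in X; the root in (0,1) is X = 0.645.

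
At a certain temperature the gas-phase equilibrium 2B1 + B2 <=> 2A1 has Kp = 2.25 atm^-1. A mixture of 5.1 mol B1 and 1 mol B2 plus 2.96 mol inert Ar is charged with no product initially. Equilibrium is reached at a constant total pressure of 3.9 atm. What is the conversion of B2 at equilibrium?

X = 0.802

Basis: 1 mol B2 initially; let X = conversion of B2. Extent ξ = X.
Species balance: n_B1 = 5.1 − 2X; n_B2 = 1 − X; n_A1 = 2X; n_I = 2.96 (inert).
n_T = Σnᵢ = 9.06 − X.
With p_i = (n_i/n_T)P, Kp = p_A1^2 / (p_B1^2 p_B2).
Substituting and setting equal to 2.25 atm^-1 gives a polynomial in X; the root in (0,1) is X = 0.802.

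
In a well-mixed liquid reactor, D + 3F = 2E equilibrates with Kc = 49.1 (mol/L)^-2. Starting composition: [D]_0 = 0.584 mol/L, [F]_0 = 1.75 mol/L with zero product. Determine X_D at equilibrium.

X = 0.736

Let X = conversion of D; extent ξ = 0.584·X mol/L.
Concentrations: [D] = 0.584 − 0.584X; [F] = 1.75 − 1.75X; [E] = 1.17X.
Kc = [E]^2 / ([D] [F]^3).
Setting equal to 49.1 and solving for X on (0,1) gives X = 0.736.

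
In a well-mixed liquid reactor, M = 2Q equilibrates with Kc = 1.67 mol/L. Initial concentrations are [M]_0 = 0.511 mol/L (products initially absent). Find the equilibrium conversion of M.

X = 0.583

Let X = conversion of M; extent ξ = 0.511·X mol/L.
Concentrations: [M] = 0.511 − 0.511X; [Q] = 1.02X.
Kc = [Q]^2 / ([M]).
Setting equal to 1.67 and solving for X on (0,1) gives X = 0.583.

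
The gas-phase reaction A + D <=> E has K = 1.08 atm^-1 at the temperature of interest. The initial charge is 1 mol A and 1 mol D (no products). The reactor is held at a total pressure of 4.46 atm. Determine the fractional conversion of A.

Let X = conversion of A (basis 1 mol A); extent of reaction ξ = X.
Species balance: n_A = 1 − X; n_D = 1 − X; n_E = X.
Summing: n_T = 2 − X.
y_i = n_i/n_T, p_i = y_i·P. K = p_E / (p_A p_D).
This yields a degree-2 equation in X; solving on (0,1), X = 0.585.

X = 0.585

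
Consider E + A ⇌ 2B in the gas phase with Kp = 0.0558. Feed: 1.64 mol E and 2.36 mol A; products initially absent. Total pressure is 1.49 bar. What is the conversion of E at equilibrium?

X = 0.126

Let X = conversion of E (basis 1.64 mol E); extent of reaction ξ = 1.64X.
Species balance: n_E = 1.64 − 1.64X; n_A = 2.36 − 1.64X; n_B = 3.28X.
n_T stays at 4 (no change in mole number).
Mole fractions y_i = n_i/n_T; Kp = p_B^2 / (p_E p_A) with p_i = y_i·P.
Equating to 0.0558 and solving on 0 < X < 1: X = 0.126.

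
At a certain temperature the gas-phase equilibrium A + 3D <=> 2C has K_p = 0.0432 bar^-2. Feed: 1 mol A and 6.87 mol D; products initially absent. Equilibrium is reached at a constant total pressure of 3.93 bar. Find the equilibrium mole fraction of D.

y_D = 0.779

Basis: 1 mol A initially; let X = conversion of A. Extent ξ = X.
Species balance: n_A = 1 − X; n_D = 6.87 − 3X; n_C = 2X.
n_T = Σnᵢ = 7.87 − 2X.
Mole fractions y_i = n_i/n_T; K_p = p_C^2 / (p_A p_D^3) with p_i = y_i·P.
Equating to 0.0432 bar^-2 and solving on 0 < X < 1: X = 0.513.
Then n_D = 5.33, n_T = 6.84, so y_D = 0.779.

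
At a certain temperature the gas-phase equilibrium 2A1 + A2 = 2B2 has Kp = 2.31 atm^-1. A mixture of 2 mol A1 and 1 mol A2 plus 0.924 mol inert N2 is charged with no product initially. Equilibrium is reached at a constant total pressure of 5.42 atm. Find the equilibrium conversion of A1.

Let X = conversion of A1 (basis 2 mol A1); extent of reaction ξ = X.
Species balance: n_A1 = 2 − 2X; n_A2 = 1 − X; n_B2 = 2X; n_I = 0.924 (inert).
n_T = Σnᵢ = 3.92 − X.
With p_i = (n_i/n_T)P, Kp = p_B2^2 / (p_A1^2 p_A2).
Equating to 2.31 atm^-1 and solving on 0 < X < 1: X = 0.561.

X = 0.561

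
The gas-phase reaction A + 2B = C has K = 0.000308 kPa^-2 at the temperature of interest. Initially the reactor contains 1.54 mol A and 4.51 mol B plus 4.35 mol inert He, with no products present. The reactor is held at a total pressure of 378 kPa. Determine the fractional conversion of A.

Let X = conversion of A (basis 1.54 mol A); extent of reaction ξ = 1.54X.
Species balance: n_A = 1.54 − 1.54X; n_B = 4.51 − 3.08X; n_C = 1.54X; n_I = 4.35 (inert).
n_T = Σnᵢ = 10.4 − 3.08X.
With p_i = (n_i/n_T)P, K = p_C / (p_A p_B^2).
Substituting and setting equal to 0.000308 kPa^-2 gives a polynomial in X; the root in (0,1) is X = 0.761.

X = 0.761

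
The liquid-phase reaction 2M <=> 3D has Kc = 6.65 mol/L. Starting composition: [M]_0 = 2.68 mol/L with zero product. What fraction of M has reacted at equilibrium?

Let X = conversion of M; extent ξ = 2.68X/2 mol/L.
Concentrations: [M] = 2.68 − 2.68X; [D] = 4.02X.
Kc = [D]^3 / ([M]^2).
This equals 6.65 at X = 0.539 (the root in 0 < X < 1).

X = 0.539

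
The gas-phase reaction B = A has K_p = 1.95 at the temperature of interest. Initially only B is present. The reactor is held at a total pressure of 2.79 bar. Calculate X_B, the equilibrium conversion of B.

X = 0.661

Basis: 1 mol B initially; let X = conversion of B. Extent ξ = X.
At extent ξ: n_B = 1 − X; n_A = X.
Since Δν = 0, n_T = 1 throughout.
With p_i = (n_i/n_T)P, K_p = p_A / (p_B).
Substituting and setting equal to 1.95 gives a polynomial in X; the root in (0,1) is X = 0.661.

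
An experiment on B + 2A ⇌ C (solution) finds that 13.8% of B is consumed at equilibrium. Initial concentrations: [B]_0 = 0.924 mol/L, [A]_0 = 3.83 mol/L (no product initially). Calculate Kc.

Let X = conversion of B.
Concentrations: [B] = 0.924 − 0.924X; [A] = 3.83 − 1.85X; [C] = 0.924X.
At X = 0.138: [B] = 0.796, [A] = 3.57, [C] = 0.128.
Kc = [C] / ([B] [A]^2) = 0.0125 (mol/L)^-2.

Kc = 0.0125 (mol/L)^-2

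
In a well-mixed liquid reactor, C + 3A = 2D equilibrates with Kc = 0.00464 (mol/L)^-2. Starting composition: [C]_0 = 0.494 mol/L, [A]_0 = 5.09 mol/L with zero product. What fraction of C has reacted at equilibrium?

X = 0.372

Let X = conversion of C; extent ξ = 0.494·X mol/L.
Concentrations: [C] = 0.494 − 0.494X; [A] = 5.09 − 1.48X; [D] = 0.988X.
Kc = [D]^2 / ([C] [A]^3).
Solving Kc = 0.00464 for X ∈ (0,1): X = 0.372.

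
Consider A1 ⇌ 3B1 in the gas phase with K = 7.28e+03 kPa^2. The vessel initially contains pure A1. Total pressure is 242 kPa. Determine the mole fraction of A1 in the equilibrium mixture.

y_A1 = 0.583

Let X = conversion of A1 (basis 1 mol A1); extent of reaction ξ = X.
Species balance: n_A1 = 1 − X; n_B1 = 3X.
Total moles n_T = 1 + 2X.
Mole fractions y_i = n_i/n_T; K = p_B1^3 / (p_A1) with p_i = y_i·P.
Equating to 7.28e+03 kPa^2 and solving on 0 < X < 1: X = 0.192.
Then n_A1 = 0.808, n_T = 1.38, so y_A1 = 0.583.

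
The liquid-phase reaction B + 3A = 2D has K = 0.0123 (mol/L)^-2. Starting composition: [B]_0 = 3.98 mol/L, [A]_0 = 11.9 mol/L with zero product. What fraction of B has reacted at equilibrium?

X = 0.404

Let X = conversion of B; extent ξ = 3.98·X mol/L.
Concentrations: [B] = 3.98 − 3.98X; [A] = 11.9 − 11.9X; [D] = 7.96X.
K = [D]^2 / ([B] [A]^3).
Equating to 0.0123 (mol/L)^-2: the physical root is X = 0.404.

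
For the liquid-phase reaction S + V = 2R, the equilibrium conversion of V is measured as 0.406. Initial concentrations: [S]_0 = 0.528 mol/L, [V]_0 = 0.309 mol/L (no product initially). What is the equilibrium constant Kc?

Kc = 0.852

Let X = conversion of V.
Concentrations: [S] = 0.528 − 0.309X; [V] = 0.309 − 0.309X; [R] = 0.618X.
At X = 0.406: [S] = 0.403, [V] = 0.184, [R] = 0.251.
Kc = [R]^2 / ([S] [V]) = 0.852.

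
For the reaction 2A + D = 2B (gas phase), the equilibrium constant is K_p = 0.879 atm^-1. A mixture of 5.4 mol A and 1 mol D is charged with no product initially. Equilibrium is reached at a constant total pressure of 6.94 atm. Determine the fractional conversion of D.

X = 0.824

Let X = conversion of D (basis 1 mol D); extent of reaction ξ = X.
Moles: n_A = 5.4 − 2X; n_D = 1 − X; n_B = 2X.
Total moles n_T = 6.4 − X.
Mole fractions y_i = n_i/n_T; K_p = p_B^2 / (p_A^2 p_D) with p_i = y_i·P.
This yields a degree-3 equation in X; solving on (0,1), X = 0.824.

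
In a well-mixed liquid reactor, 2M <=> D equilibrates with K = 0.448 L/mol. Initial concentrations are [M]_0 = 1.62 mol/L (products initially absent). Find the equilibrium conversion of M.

X = 0.446

Let X = conversion of M; extent ξ = 1.62X/2 mol/L.
Concentrations: [M] = 1.62 − 1.62X; [D] = 0.81X.
K = [D] / ([M]^2).
This equals 0.448 at X = 0.446 (the root in 0 < X < 1).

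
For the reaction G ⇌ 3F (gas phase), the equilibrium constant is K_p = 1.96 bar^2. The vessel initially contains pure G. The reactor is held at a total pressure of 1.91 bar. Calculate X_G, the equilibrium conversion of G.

Basis: 1 mol G initially; let X = conversion of G. Extent ξ = X.
At extent ξ: n_G = 1 − X; n_F = 3X.
Summing: n_T = 1 + 2X.
y_i = n_i/n_T, p_i = y_i·P. K_p = p_F^3 / (p_G).
Setting this equal to 1.96 bar^2 and taking the physical root (0 < X < 1) gives X = 0.333.

X = 0.333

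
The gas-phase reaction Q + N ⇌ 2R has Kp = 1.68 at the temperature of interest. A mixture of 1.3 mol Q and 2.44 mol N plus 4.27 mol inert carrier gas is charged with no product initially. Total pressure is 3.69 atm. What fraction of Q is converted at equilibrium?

Basis: 1.3 mol Q initially; let X = conversion of Q. Extent ξ = 1.3X.
At extent ξ: n_Q = 1.3 − 1.3X; n_N = 2.44 − 1.3X; n_R = 2.6X; n_I = 4.27 (inert).
n_T stays at 8.01 (no change in mole number).
With p_i = (n_i/n_T)P, Kp = p_R^2 / (p_Q p_N).
Equating to 1.68 and solving on 0 < X < 1: X = 0.522.

X = 0.522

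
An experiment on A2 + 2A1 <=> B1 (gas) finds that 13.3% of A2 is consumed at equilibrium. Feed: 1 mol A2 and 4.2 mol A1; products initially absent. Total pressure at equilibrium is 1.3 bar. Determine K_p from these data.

K_p = 0.143 bar^-2

Take 1 mol A2 as basis and let X be its fractional conversion, so ξ = X.
Species balance: n_A2 = 1 − X; n_A1 = 4.2 − 2X; n_B1 = X.
n_T = Σnᵢ = 5.2 − 2X.
At X = 0.133: n_A2 = 0.867, n_A1 = 3.93, n_B1 = 0.133, n_T = 4.93.
p_i = (n_i/n_T)·P. K_p = p_B1 / (p_A2 p_A1^2) = 0.143 bar^-2.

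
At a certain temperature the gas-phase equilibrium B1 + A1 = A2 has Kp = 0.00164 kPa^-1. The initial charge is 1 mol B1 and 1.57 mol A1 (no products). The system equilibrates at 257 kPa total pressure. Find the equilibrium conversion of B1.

X = 0.196

Basis: 1 mol B1 initially; let X = conversion of B1. Extent ξ = X.
Mole table: n_B1 = 1 − X; n_A1 = 1.57 − X; n_A2 = X.
Total moles n_T = 2.57 − X.
y_i = n_i/n_T, p_i = y_i·P. Kp = p_A2 / (p_B1 p_A1).
Equating to 0.00164 kPa^-1 and solving on 0 < X < 1: X = 0.196.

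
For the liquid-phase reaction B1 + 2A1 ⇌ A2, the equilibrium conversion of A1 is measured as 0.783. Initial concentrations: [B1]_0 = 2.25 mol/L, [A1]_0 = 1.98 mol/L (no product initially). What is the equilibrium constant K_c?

Let X = conversion of A1.
Concentrations: [B1] = 2.25 − 0.99X; [A1] = 1.98 − 1.98X; [A2] = 0.99X.
At X = 0.783: [B1] = 1.47, [A1] = 0.43, [A2] = 0.775.
K_c = [A2] / ([B1] [A1]^2) = 2.85 (mol/L)^-2.

K_c = 2.85 (mol/L)^-2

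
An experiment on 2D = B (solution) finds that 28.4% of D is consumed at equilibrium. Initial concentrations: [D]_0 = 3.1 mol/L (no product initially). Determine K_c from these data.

K_c = 0.0894 L/mol

Let X = conversion of D.
Concentrations: [D] = 3.1 − 3.1X; [B] = 1.55X.
At X = 0.284: [D] = 2.22, [B] = 0.44.
K_c = [B] / ([D]^2) = 0.0894 L/mol.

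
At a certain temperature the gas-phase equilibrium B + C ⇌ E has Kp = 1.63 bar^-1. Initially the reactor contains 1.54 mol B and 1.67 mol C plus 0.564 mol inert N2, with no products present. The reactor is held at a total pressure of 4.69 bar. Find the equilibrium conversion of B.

Basis: 1.54 mol B initially; let X = conversion of B. Extent ξ = 1.54X.
Moles: n_B = 1.54 − 1.54X; n_C = 1.67 − 1.54X; n_E = 1.54X; n_I = 0.564 (inert).
Total moles n_T = 3.77 − 1.54X.
y_i = n_i/n_T, p_i = y_i·P. Kp = p_E / (p_B p_C).
Substituting and setting equal to 1.63 bar^-1 gives a polynomial in X; the root in (0,1) is X = 0.649.

X = 0.649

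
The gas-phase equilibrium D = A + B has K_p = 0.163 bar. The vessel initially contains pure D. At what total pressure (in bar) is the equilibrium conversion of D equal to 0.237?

Take 1 mol D as basis and let X be its fractional conversion, so ξ = X.
Species balance: n_D = 1 − X; n_A = X; n_B = X.
n_T = Σnᵢ = 1 + X.
K_p = p_A p_B / (p_D) with p_i = (n_i/n_T)·P.
At X = 0.237: the mole-fraction product g(X) = Π y_i^ν_i = 0.05951. Since K_p = g(X)·P^{1}, P = (K_p/g)^(1/1) = (0.163/0.05951)^(1/1) = 2.74 bar.

P = 2.74 bar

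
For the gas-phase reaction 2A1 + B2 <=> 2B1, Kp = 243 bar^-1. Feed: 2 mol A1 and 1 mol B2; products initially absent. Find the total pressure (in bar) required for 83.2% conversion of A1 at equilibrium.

Basis: 2 mol A1 initially; let X = conversion of A1. Extent ξ = X.
Species balance: n_A1 = 2 − 2X; n_B2 = 1 − X; n_B1 = 2X.
n_T = Σnᵢ = 3 − X.
Kp = p_B1^2 / (p_A1^2 p_B2) with p_i = (n_i/n_T)·P.
At X = 0.832: the mole-fraction product g(X) = Π y_i^ν_i = 316.5. Since Kp = g(X)·P^{-1}, P = (g/Kp)^(1/1) = (316.5/243)^(1/1) = 1.3 bar.

P = 1.3 bar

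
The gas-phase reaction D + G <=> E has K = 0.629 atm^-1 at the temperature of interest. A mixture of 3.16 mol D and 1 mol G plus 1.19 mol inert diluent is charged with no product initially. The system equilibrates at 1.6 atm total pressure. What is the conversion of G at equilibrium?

Take 1 mol G as basis and let X be its fractional conversion, so ξ = X.
At extent ξ: n_D = 3.16 − X; n_G = 1 − X; n_E = X; n_I = 1.19 (inert).
Summing: n_T = 5.35 − X.
With p_i = (n_i/n_T)P, K = p_E / (p_D p_G).
Equating to 0.629 atm^-1 and solving on 0 < X < 1: X = 0.361.

X = 0.361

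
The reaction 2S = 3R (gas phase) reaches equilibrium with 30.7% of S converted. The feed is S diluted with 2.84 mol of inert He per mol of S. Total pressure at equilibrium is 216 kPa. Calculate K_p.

Basis: 1 mol S initially; let X = conversion of S. Extent ξ = 0.5X.
At extent ξ: n_S = 1 − X; n_R = 1.5X; n_I = 2.84 (inert).
Summing: n_T = 3.84 + 0.5X.
At X = 0.307: n_S = 0.693, n_R = 0.461, n_T = 3.99.
p_i = (n_i/n_T)·P. K_p = p_R^3 / (p_S^2) = 11 kPa.

K_p = 11 kPa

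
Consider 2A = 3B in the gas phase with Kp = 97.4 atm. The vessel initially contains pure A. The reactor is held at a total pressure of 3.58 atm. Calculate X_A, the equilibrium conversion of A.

X = 0.790

Basis: 1 mol A initially; let X = conversion of A. Extent ξ = 0.5X.
At extent ξ: n_A = 1 − X; n_B = 1.5X.
Total moles n_T = 1 + 0.5X.
y_i = n_i/n_T, p_i = y_i·P. Kp = p_B^3 / (p_A^2).
This yields a degree-3 equation in X; solving on (0,1), X = 0.790.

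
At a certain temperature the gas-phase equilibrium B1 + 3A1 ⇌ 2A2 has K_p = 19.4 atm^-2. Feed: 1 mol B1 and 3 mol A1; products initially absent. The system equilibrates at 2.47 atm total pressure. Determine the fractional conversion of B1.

Take 1 mol B1 as basis and let X be its fractional conversion, so ξ = X.
At extent ξ: n_B1 = 1 − X; n_A1 = 3 − 3X; n_A2 = 2X.
n_T = Σnᵢ = 4 − 2X.
Mole fractions y_i = n_i/n_T; K_p = p_A2^2 / (p_B1 p_A1^3) with p_i = y_i·P.
This yields a degree-4 equation in X; solving on (0,1), X = 0.743.

X = 0.743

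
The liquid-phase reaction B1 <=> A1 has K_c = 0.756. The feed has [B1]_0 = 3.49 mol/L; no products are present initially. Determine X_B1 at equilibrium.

Let X = conversion of B1; extent ξ = 3.49·X mol/L.
Concentrations: [B1] = 3.49 − 3.49X; [A1] = 3.49X.
K_c = [A1] / ([B1]).
Equating to 0.756: the physical root is X = 0.431.

X = 0.431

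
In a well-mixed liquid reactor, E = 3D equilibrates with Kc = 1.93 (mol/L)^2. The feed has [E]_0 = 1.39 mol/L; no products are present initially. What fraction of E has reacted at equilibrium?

X = 0.296

Let X = conversion of E; extent ξ = 1.39·X mol/L.
Concentrations: [E] = 1.39 − 1.39X; [D] = 4.17X.
Kc = [D]^3 / ([E]).
This equals 1.93 at X = 0.296 (the root in 0 < X < 1).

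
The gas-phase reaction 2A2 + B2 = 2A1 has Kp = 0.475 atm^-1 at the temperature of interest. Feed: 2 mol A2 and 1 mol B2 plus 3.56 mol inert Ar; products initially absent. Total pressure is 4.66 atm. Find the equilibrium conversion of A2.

X = 0.328

Let X = conversion of A2 (basis 2 mol A2); extent of reaction ξ = X.
Species balance: n_A2 = 2 − 2X; n_B2 = 1 − X; n_A1 = 2X; n_I = 3.56 (inert).
Total moles n_T = 6.56 − X.
With p_i = (n_i/n_T)P, Kp = p_A1^2 / (p_A2^2 p_B2).
This yields a degree-3 equation in X; solving on (0,1), X = 0.328.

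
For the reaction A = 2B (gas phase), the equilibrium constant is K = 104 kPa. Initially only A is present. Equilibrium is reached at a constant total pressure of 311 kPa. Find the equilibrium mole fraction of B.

Let X = conversion of A (basis 1 mol A); extent of reaction ξ = X.
Moles: n_A = 1 − X; n_B = 2X.
Total moles n_T = 1 + X.
y_i = n_i/n_T, p_i = y_i·P. K = p_B^2 / (p_A).
Substituting and setting equal to 104 kPa gives a polynomial in X; the root in (0,1) is X = 0.278.
Then n_B = 0.556, n_T = 1.28, so y_B = 0.435.

y_B = 0.435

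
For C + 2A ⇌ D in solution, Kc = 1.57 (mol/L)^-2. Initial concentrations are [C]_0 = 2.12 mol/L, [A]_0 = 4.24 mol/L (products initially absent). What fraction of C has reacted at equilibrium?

X = 0.707

Let X = conversion of C; extent ξ = 2.12·X mol/L.
Concentrations: [C] = 2.12 − 2.12X; [A] = 4.24 − 4.24X; [D] = 2.12X.
Kc = [D] / ([C] [A]^2).
Solving Kc = 1.57 for X ∈ (0,1): X = 0.707.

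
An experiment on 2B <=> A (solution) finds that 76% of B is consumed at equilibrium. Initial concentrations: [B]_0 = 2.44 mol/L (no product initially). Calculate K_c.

K_c = 2.7 L/mol

Let X = conversion of B.
Concentrations: [B] = 2.44 − 2.44X; [A] = 1.22X.
At X = 0.76: [B] = 0.586, [A] = 0.927.
K_c = [A] / ([B]^2) = 2.7 L/mol.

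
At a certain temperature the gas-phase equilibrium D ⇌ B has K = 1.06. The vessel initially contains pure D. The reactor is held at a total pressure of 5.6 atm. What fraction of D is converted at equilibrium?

X = 0.515

Let X = conversion of D (basis 1 mol D); extent of reaction ξ = X.
At extent ξ: n_D = 1 − X; n_B = X.
n_T stays at 1 (no change in mole number).
Mole fractions y_i = n_i/n_T; K = p_B / (p_D) with p_i = y_i·P.
Setting this equal to 1.06 and taking the physical root (0 < X < 1) gives X = 0.515.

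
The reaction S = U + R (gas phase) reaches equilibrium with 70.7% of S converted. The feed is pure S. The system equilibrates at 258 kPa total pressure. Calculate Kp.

Take 1 mol S as basis and let X be its fractional conversion, so ξ = X.
Mole table: n_S = 1 − X; n_U = X; n_R = X.
Summing: n_T = 1 + X.
At X = 0.707: n_S = 0.293, n_U = 0.707, n_R = 0.707, n_T = 1.71.
p_i = (n_i/n_T)·P. Kp = p_U p_R / (p_S) = 258 kPa.

Kp = 258 kPa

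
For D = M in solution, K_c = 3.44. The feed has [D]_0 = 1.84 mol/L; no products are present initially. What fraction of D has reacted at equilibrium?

Let X = conversion of D; extent ξ = 1.84·X mol/L.
Concentrations: [D] = 1.84 − 1.84X; [M] = 1.84X.
K_c = [M] / ([D]).
Solving K_c = 3.44 for X ∈ (0,1): X = 0.775.

X = 0.775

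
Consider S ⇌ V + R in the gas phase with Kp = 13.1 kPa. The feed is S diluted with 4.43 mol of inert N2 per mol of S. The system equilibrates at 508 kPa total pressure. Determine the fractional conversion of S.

Let X = conversion of S (basis 1 mol S); extent of reaction ξ = X.
Moles: n_S = 1 − X; n_V = X; n_R = X; n_I = 4.43 (inert).
Total moles n_T = 5.43 + X.
y_i = n_i/n_T, p_i = y_i·P. Kp = p_V p_R / (p_S).
Equating to 13.1 kPa and solving on 0 < X < 1: X = 0.318.

X = 0.318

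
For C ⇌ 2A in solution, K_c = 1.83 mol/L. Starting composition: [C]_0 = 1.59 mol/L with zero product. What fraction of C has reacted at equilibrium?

Let X = conversion of C; extent ξ = 1.59·X mol/L.
Concentrations: [C] = 1.59 − 1.59X; [A] = 3.18X.
K_c = [A]^2 / ([C]).
This equals 1.83 at X = 0.412 (the root in 0 < X < 1).

X = 0.412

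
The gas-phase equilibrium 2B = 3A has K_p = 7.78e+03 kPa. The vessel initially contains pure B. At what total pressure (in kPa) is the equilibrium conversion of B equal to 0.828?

Take 1 mol B as basis and let X be its fractional conversion, so ξ = 0.5X.
Species balance: n_B = 1 − X; n_A = 1.5X.
n_T = Σnᵢ = 1 + 0.5X.
K_p = p_A^3 / (p_B^2) with p_i = (n_i/n_T)·P.
At X = 0.828: the mole-fraction product g(X) = Π y_i^ν_i = 45.8. Since K_p = g(X)·P^{1}, P = (K_p/g)^(1/1) = (7.78e+03/45.8)^(1/1) = 170 kPa.

P = 170 kPa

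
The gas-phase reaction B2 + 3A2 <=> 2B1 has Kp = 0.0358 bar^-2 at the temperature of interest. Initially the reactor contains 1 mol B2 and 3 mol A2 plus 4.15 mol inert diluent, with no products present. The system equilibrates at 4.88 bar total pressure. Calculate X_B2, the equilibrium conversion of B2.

X = 0.199

Let X = conversion of B2 (basis 1 mol B2); extent of reaction ξ = X.
Moles: n_B2 = 1 − X; n_A2 = 3 − 3X; n_B1 = 2X; n_I = 4.15 (inert).
Summing: n_T = 8.15 − 2X.
With p_i = (n_i/n_T)P, Kp = p_B1^2 / (p_B2 p_A2^3).
Equating to 0.0358 bar^-2 and solving on 0 < X < 1: X = 0.199.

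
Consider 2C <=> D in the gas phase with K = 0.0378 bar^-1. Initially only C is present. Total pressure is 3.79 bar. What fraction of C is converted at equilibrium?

Let X = conversion of C (basis 1 mol C); extent of reaction ξ = 0.5X.
Moles: n_C = 1 − X; n_D = 0.5X.
n_T = Σnᵢ = 1 − 0.5X.
Mole fractions y_i = n_i/n_T; K = p_D / (p_C^2) with p_i = y_i·P.
This yields a degree-2 equation in X; solving on (0,1), X = 0.203.

X = 0.203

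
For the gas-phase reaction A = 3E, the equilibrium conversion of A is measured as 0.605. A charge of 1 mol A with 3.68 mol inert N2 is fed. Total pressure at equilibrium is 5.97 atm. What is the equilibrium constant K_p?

Let X = conversion of A (basis 1 mol A); extent of reaction ξ = X.
Moles: n_A = 1 − X; n_E = 3X; n_I = 3.68 (inert).
n_T = Σnᵢ = 4.68 + 2X.
At X = 0.605: n_A = 0.395, n_E = 1.81, n_T = 5.89.
p_i = (n_i/n_T)·P. K_p = p_E^3 / (p_A) = 15.6 atm^2.

K_p = 15.6 atm^2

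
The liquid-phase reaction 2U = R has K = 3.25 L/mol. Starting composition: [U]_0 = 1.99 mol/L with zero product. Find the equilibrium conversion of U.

X = 0.758

Let X = conversion of U; extent ξ = 1.99X/2 mol/L.
Concentrations: [U] = 1.99 − 1.99X; [R] = 0.995X.
K = [R] / ([U]^2).
Solving K = 3.25 for X ∈ (0,1): X = 0.758.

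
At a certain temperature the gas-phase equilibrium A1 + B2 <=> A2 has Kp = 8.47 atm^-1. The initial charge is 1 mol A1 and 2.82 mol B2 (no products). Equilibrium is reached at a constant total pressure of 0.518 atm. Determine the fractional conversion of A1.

Take 1 mol A1 as basis and let X be its fractional conversion, so ξ = X.
Moles: n_A1 = 1 − X; n_B2 = 2.82 − X; n_A2 = X.
Summing: n_T = 3.82 − X.
y_i = n_i/n_T, p_i = y_i·P. Kp = p_A2 / (p_A1 p_B2).
Substituting and setting equal to 8.47 atm^-1 gives a polynomial in X; the root in (0,1) is X = 0.747.

X = 0.747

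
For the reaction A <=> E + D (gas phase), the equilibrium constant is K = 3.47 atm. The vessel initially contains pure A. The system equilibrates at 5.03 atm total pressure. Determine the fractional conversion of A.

X = 0.639

Let X = conversion of A (basis 1 mol A); extent of reaction ξ = X.
Species balance: n_A = 1 − X; n_E = X; n_D = X.
Total moles n_T = 1 + X.
y_i = n_i/n_T, p_i = y_i·P. K = p_E p_D / (p_A).
This yields a degree-2 equation in X; solving on (0,1), X = 0.639.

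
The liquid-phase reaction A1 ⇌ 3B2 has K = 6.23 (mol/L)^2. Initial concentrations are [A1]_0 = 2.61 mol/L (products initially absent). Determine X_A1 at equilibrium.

X = 0.289

Let X = conversion of A1; extent ξ = 2.61·X mol/L.
Concentrations: [A1] = 2.61 − 2.61X; [B2] = 7.83X.
K = [B2]^3 / ([A1]).
Setting equal to 6.23 and solving for X on (0,1) gives X = 0.289.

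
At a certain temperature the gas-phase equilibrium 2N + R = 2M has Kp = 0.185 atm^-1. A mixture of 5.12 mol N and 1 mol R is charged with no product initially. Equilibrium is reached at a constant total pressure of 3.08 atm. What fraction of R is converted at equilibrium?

Let X = conversion of R (basis 1 mol R); extent of reaction ξ = X.
At extent ξ: n_N = 5.12 − 2X; n_R = 1 − X; n_M = 2X.
n_T = Σnᵢ = 6.12 − X.
Mole fractions y_i = n_i/n_T; Kp = p_M^2 / (p_N^2 p_R) with p_i = y_i·P.
Equating to 0.185 atm^-1 and solving on 0 < X < 1: X = 0.478.

X = 0.478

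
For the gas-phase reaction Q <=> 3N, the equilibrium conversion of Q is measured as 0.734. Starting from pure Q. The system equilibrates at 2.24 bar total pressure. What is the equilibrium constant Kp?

Take 1 mol Q as basis and let X be its fractional conversion, so ξ = X.
Species balance: n_Q = 1 − X; n_N = 3X.
Summing: n_T = 1 + 2X.
At X = 0.734: n_Q = 0.266, n_N = 2.2, n_T = 2.47.
p_i = (n_i/n_T)·P. Kp = p_N^3 / (p_Q) = 33.1 bar^2.

Kp = 33.1 bar^2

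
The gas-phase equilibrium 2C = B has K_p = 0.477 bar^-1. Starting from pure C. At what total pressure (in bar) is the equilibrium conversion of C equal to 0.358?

Take 1 mol C as basis and let X be its fractional conversion, so ξ = 0.5X.
Species balance: n_C = 1 − X; n_B = 0.5X.
n_T = Σnᵢ = 1 − 0.5X.
K_p = p_B / (p_C^2) with p_i = (n_i/n_T)·P.
At X = 0.358: the mole-fraction product g(X) = Π y_i^ν_i = 0.3566. Since K_p = g(X)·P^{-1}, P = (g/K_p)^(1/1) = (0.3566/0.477)^(1/1) = 0.747 bar.

P = 0.747 bar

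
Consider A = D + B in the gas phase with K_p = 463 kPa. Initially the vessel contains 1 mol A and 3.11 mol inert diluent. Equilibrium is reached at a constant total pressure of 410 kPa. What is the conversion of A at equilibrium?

X = 0.866

Let X = conversion of A (basis 1 mol A); extent of reaction ξ = X.
Mole table: n_A = 1 − X; n_D = X; n_B = X; n_I = 3.11 (inert).
Summing: n_T = 4.11 + X.
y_i = n_i/n_T, p_i = y_i·P. K_p = p_D p_B / (p_A).
Setting this equal to 463 kPa and taking the physical root (0 < X < 1) gives X = 0.866.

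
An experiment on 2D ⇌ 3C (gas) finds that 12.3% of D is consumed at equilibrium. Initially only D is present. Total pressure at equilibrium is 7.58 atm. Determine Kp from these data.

Basis: 1 mol D initially; let X = conversion of D. Extent ξ = 0.5X.
Moles: n_D = 1 − X; n_C = 1.5X.
Summing: n_T = 1 + 0.5X.
At X = 0.123: n_D = 0.877, n_C = 0.184, n_T = 1.06.
p_i = (n_i/n_T)·P. Kp = p_C^3 / (p_D^2) = 0.0583 atm.

Kp = 0.0583 atm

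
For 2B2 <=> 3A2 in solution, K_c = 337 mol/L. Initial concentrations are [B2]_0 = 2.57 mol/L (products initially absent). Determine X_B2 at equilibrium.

X = 0.870

Let X = conversion of B2; extent ξ = 2.57X/2 mol/L.
Concentrations: [B2] = 2.57 − 2.57X; [A2] = 3.85X.
K_c = [A2]^3 / ([B2]^2).
Solving K_c = 337 for X ∈ (0,1): X = 0.870.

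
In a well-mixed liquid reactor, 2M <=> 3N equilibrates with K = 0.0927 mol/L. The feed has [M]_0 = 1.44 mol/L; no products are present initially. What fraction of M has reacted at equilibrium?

Let X = conversion of M; extent ξ = 1.44X/2 mol/L.
Concentrations: [M] = 1.44 − 1.44X; [N] = 2.16X.
K = [N]^3 / ([M]^2).
Equating to 0.0927 mol/L: the physical root is X = 0.225.

X = 0.225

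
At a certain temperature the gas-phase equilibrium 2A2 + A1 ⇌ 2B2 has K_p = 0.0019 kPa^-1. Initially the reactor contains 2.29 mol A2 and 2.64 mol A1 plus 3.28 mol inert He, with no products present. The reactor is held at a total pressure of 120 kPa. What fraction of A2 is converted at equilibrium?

X = 0.208

Let X = conversion of A2 (basis 2.29 mol A2); extent of reaction ξ = 1.15X.
At extent ξ: n_A2 = 2.29 − 2.29X; n_A1 = 2.64 − 1.15X; n_B2 = 2.29X; n_I = 3.28 (inert).
Summing: n_T = 8.21 − 1.15X.
With p_i = (n_i/n_T)P, K_p = p_B2^2 / (p_A2^2 p_A1).
Equating to 0.0019 kPa^-1 and solving on 0 < X < 1: X = 0.208.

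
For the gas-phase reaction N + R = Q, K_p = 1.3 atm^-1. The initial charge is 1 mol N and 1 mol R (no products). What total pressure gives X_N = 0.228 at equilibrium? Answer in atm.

Basis: 1 mol N initially; let X = conversion of N. Extent ξ = X.
Species balance: n_N = 1 − X; n_R = 1 − X; n_Q = X.
Summing: n_T = 2 − X.
K_p = p_Q / (p_N p_R) with p_i = (n_i/n_T)·P.
At X = 0.228: the mole-fraction product g(X) = Π y_i^ν_i = 0.6779. Since K_p = g(X)·P^{-1}, P = (g/K_p)^(1/1) = (0.6779/1.3)^(1/1) = 0.521 atm.

P = 0.521 atm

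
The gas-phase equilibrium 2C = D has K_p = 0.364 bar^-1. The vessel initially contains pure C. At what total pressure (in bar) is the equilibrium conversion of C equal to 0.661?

Basis: 1 mol C initially; let X = conversion of C. Extent ξ = 0.5X.
Mole table: n_C = 1 − X; n_D = 0.5X.
Total moles n_T = 1 − 0.5X.
K_p = p_D / (p_C^2) with p_i = (n_i/n_T)·P.
At X = 0.661: the mole-fraction product g(X) = Π y_i^ν_i = 1.925. Since K_p = g(X)·P^{-1}, P = (g/K_p)^(1/1) = (1.925/0.364)^(1/1) = 5.29 bar.

P = 5.29 bar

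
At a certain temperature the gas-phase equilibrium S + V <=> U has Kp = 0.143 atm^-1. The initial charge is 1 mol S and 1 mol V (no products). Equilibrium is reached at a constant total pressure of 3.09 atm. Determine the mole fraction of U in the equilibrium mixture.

Take 1 mol S as basis and let X be its fractional conversion, so ξ = X.
At extent ξ: n_S = 1 − X; n_V = 1 − X; n_U = X.
n_T = Σnᵢ = 2 − X.
With p_i = (n_i/n_T)P, Kp = p_U / (p_S p_V).
This yields a degree-2 equation in X; solving on (0,1), X = 0.167.
Then n_U = 0.167, n_T = 1.83, so y_U = 0.091.

y_U = 0.091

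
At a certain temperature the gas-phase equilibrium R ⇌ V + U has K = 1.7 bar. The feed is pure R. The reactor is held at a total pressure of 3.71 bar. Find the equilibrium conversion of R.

X = 0.561

Let X = conversion of R (basis 1 mol R); extent of reaction ξ = X.
Moles: n_R = 1 − X; n_V = X; n_U = X.
n_T = Σnᵢ = 1 + X.
Mole fractions y_i = n_i/n_T; K = p_V p_U / (p_R) with p_i = y_i·P.
This yields a degree-2 equation in X; solving on (0,1), X = 0.561.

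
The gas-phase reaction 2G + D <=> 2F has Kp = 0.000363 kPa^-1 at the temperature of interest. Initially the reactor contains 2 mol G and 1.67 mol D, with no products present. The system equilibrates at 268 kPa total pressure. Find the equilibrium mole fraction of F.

y_F = 0.097

Let X = conversion of G (basis 2 mol G); extent of reaction ξ = X.
Mole table: n_G = 2 − 2X; n_D = 1.67 − X; n_F = 2X.
Total moles n_T = 3.67 − X.
y_i = n_i/n_T, p_i = y_i·P. Kp = p_F^2 / (p_G^2 p_D).
This yields a degree-3 equation in X; solving on (0,1), X = 0.170.
Then n_F = 0.339, n_T = 3.5, so y_F = 0.097.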